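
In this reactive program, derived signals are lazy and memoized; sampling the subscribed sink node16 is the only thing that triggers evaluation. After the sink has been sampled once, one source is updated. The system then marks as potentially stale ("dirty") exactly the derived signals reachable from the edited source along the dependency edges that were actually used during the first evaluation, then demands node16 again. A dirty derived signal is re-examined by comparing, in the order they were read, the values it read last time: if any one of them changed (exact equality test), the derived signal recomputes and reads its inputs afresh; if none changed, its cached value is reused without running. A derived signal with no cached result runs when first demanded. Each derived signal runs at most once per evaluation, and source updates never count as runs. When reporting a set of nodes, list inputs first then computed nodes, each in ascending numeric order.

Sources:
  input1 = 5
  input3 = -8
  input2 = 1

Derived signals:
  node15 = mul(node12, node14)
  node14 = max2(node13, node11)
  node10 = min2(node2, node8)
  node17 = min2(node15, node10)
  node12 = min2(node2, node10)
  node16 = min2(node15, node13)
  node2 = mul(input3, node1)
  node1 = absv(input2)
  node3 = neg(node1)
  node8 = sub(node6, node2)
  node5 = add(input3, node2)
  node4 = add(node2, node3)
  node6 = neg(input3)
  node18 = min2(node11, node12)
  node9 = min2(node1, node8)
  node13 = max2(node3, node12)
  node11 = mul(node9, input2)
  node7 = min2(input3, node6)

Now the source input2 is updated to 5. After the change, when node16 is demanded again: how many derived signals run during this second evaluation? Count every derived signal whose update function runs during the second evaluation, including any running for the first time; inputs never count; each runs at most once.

First demand of the output computes:
  node1 = absv(1) = 1
  node2 = mul(-8, 1) = -8
  node3 = neg(1) = -1
  node6 = neg(-8) = 8
  node8 = sub(8, -8) = 16
  node9 = min2(1, 16) = 1
  node10 = min2(-8, 16) = -8
  node11 = mul(1, 1) = 1
  node12 = min2(-8, -8) = -8
  node13 = max2(-1, -8) = -1
  node14 = max2(-1, 1) = 1
  node15 = mul(-8, 1) = -8
  node16 = min2(-8, -1) = -8

After the edit, cleaning proceeds:
  node1: a read changed (input2 1->5) — executes, giving 5.
  node2: a read changed (node1 1->5) — executes, giving -40.
  node3: a read changed (node1 1->5) — executes, giving -5.
  node8: a read changed (node2 -8->-40) — executes, giving 48.
  node9: a read changed (node1 1->5; node8 16->48) — executes, giving 5.
  node10: a read changed (node2 -8->-40; node8 16->48) — executes, giving -40.
  node11: a read changed (node9 1->5; input2 1->5) — executes, giving 25.
  node12: a read changed (node2 -8->-40; node10 -8->-40) — executes, giving -40.
  node13: a read changed (node3 -1->-5; node12 -8->-40) — executes, giving -5.
  node14: a read changed (node13 -1->-5; node11 1->25) — executes, giving 25.
  node15: a read changed (node12 -8->-40; node14 1->25) — executes, giving -1000.
  node16: a read changed (node15 -8->-1000; node13 -1->-5) — executes, giving -1000.

12 derived signals run: node1, node2, node3, node8, node9, node10, node11, node12, node13, node14, node15, node16.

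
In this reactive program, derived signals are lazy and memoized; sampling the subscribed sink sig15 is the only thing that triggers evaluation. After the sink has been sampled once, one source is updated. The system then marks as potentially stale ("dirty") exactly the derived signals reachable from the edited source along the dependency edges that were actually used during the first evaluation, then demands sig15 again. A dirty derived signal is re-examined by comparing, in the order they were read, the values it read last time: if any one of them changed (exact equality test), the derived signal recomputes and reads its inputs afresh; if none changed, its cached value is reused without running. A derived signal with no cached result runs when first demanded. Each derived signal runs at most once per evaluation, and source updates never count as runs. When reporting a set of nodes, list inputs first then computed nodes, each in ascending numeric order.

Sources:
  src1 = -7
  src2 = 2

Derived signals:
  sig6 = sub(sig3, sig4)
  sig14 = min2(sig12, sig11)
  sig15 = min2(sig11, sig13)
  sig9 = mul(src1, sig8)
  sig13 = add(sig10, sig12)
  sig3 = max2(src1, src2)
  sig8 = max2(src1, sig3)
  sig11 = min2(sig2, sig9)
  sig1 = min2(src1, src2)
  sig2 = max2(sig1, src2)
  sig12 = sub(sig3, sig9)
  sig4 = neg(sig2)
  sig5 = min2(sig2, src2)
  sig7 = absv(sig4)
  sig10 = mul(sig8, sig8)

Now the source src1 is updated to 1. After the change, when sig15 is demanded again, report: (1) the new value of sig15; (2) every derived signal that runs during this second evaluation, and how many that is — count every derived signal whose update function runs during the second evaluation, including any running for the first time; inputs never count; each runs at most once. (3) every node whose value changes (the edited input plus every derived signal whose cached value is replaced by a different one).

First demand of the output computes:
  sig1 = min2(-7, 2) = -7
  sig2 = max2(-7, 2) = 2
  sig3 = max2(-7, 2) = 2
  sig8 = max2(-7, 2) = 2
  sig9 = mul(-7, 2) = -14
  sig10 = mul(2, 2) = 4
  sig11 = min2(2, -14) = -14
  sig12 = sub(2, -14) = 16
  sig13 = add(4, 16) = 20
  sig15 = min2(-14, 20) = -14

After the edit, cleaning proceeds:
  sig1: a read changed (src1 -7->1) — executes, giving 1.
  sig2: a read changed (sig1 -7->1) — executes, giving 2 — identical to its old value.
  sig3: a read changed (src1 -7->1) — executes, giving 2 — identical to its old value.
  sig8: a read changed (src1 -7->1) — executes, giving 2 — identical to its old value.
  sig9: a read changed (src1 -7->1) — executes, giving 2.
  sig10: dirty, but its reads are unchanged (sig8 unchanged, sig8 unchanged); cached 4 stands.
  sig11: a read changed (sig9 -14->2) — executes, giving 2.
  sig12: a read changed (sig9 -14->2) — executes, giving 0.
  sig13: a read changed (sig12 16->0) — executes, giving 4.
  sig15: a read changed (sig11 -14->2; sig13 20->4) — executes, giving 2.

Note where the cutoff bites: sig10 is checked, finds nothing changed, and keeps its cache.

Demanding sig15 again yields 2.
9 derived signals run: sig1, sig2, sig3, sig8, sig9, sig11, sig12, sig13, sig15.
The nodes whose values change: src1, sig1, sig9, sig11, sig12, sig13, sig15.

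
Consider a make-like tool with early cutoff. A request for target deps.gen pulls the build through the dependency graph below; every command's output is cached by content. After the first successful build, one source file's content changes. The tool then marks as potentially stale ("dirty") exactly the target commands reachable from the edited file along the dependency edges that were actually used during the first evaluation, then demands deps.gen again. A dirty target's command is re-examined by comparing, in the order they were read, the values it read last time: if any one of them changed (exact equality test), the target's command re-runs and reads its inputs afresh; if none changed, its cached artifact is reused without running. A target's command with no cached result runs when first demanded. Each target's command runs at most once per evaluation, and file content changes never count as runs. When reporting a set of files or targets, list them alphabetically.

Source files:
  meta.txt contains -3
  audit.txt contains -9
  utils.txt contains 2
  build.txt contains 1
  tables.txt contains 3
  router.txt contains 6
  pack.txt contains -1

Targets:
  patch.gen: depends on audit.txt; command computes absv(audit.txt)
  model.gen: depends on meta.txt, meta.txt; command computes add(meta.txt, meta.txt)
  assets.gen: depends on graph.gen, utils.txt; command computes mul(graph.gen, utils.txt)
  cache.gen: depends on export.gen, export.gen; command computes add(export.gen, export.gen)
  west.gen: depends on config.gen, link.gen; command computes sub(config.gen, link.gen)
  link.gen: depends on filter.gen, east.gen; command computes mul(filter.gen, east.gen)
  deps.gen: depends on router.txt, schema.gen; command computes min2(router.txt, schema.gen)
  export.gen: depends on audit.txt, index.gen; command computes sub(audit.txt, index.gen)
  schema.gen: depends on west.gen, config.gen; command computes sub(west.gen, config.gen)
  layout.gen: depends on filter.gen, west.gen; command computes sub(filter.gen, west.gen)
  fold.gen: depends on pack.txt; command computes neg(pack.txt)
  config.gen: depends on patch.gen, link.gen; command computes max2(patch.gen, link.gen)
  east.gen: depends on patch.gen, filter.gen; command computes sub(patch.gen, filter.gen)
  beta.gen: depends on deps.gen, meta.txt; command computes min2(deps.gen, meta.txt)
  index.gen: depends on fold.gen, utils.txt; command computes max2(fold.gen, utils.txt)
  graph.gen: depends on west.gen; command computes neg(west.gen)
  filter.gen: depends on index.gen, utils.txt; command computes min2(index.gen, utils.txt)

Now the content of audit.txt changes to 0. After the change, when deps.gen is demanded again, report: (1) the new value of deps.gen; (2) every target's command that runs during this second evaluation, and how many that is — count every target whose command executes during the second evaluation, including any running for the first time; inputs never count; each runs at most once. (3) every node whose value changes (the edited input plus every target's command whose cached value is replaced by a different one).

Demanding deps.gen again yields 4.
7 target commands run: config.gen, deps.gen, east.gen, link.gen, patch.gen, schema.gen, west.gen.
The nodes whose values change: audit.txt, config.gen, deps.gen, east.gen, link.gen, patch.gen, schema.gen, west.gen.

First demand of the output computes:
  fold.gen = neg(-1) = 1
  index.gen = max2(1, 2) = 2
  filter.gen = min2(2, 2) = 2
  patch.gen = absv(-9) = 9
  east.gen = sub(9, 2) = 7
  link.gen = mul(2, 7) = 14
  config.gen = max2(9, 14) = 14
  west.gen = sub(14, 14) = 0
  schema.gen = sub(0, 14) = -14
  deps.gen = min2(6, -14) = -14

After the edit, cleaning proceeds:
  patch.gen: a read changed (audit.txt -9->0) — executes, giving 0.
  east.gen: a read changed (patch.gen 9->0) — executes, giving -2.
  link.gen: a read changed (east.gen 7->-2) — executes, giving -4.
  config.gen: a read changed (patch.gen 9->0; link.gen 14->-4) — executes, giving 0.
  west.gen: a read changed (config.gen 14->0; link.gen 14->-4) — executes, giving 4.
  schema.gen: a read changed (west.gen 0->4; config.gen 14->0) — executes, giving 4.
  deps.gen: a read changed (schema.gen -14->4) — executes, giving 4.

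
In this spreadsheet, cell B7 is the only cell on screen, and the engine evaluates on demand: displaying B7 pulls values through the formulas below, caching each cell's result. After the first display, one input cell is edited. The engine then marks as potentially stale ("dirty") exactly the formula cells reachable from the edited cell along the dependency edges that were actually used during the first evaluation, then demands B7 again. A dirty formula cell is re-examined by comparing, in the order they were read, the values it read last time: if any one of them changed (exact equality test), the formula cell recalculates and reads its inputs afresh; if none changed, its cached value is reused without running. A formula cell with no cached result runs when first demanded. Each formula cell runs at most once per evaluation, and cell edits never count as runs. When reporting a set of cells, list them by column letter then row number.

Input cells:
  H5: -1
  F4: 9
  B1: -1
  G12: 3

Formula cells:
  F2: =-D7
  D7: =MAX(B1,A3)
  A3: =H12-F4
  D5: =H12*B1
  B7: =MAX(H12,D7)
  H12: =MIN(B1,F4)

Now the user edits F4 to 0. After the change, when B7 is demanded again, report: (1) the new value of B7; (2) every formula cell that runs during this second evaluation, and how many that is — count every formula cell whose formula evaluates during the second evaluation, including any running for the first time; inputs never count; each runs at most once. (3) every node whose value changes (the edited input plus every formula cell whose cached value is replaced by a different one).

B7 now evaluates to -1.
Run set: A3, D7, H12 (3 run).
Changed values: A3, F4.
The important point: at B7 every value read last time is unchanged, so the dirty flag clears without a run.

Initial pass — values computed on the first demand:
  H12 = MIN(-1, 9) = -1
  A3 = -1 - 9 = -10
  D7 = MAX(-1, -10) = -1
  B7 = MAX(-1, -1) = -1

Second demand — change propagation:
  H12: re-runs because F4 9->0; new result -1 (unchanged).
  A3: re-runs because F4 9->0; new result -1.
  D7: re-runs because A3 -10->-1; new result -1 (unchanged).
  B7: re-examined; everything it read last time is the same (H12 unchanged, D7 unchanged) — cache -1 kept, no run.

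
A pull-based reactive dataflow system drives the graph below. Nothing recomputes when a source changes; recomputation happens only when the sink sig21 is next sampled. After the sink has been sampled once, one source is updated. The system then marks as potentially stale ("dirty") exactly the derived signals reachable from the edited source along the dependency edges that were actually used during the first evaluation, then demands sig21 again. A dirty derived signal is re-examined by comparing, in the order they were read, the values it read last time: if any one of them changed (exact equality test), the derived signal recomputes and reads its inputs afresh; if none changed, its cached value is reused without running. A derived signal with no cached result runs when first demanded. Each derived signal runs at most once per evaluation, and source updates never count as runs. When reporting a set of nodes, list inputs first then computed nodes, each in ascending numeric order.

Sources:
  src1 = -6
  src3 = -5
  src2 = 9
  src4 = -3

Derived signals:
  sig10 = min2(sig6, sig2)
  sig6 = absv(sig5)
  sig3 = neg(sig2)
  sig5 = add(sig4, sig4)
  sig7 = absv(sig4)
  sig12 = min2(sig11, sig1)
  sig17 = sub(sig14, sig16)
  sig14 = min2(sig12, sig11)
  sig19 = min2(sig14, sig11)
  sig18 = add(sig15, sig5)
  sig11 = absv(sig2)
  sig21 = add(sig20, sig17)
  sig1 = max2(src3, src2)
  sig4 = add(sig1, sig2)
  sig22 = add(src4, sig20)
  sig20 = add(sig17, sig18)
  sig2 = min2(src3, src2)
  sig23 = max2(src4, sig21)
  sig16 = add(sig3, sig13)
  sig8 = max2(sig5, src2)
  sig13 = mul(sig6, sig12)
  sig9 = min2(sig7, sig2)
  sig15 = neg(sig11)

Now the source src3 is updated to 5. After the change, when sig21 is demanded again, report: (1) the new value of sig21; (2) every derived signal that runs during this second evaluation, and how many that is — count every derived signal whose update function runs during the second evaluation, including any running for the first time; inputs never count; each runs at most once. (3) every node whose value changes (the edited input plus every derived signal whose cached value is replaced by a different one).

First evaluation (everything demanded from the output):
  sig1 = max2(-5, 9) = 9
  sig2 = min2(-5, 9) = -5
  sig3 = neg(-5) = 5
  sig4 = add(9, -5) = 4
  sig5 = add(4, 4) = 8
  sig6 = absv(8) = 8
  sig11 = absv(-5) = 5
  sig12 = min2(5, 9) = 5
  sig13 = mul(8, 5) = 40
  sig14 = min2(5, 5) = 5
  sig15 = neg(5) = -5
  sig16 = add(5, 40) = 45
  sig17 = sub(5, 45) = -40
  sig18 = add(-5, 8) = 3
  sig20 = add(-40, 3) = -37
  sig21 = add(-37, -40) = -77

Propagation after the edit:
  sig1: runs — src3 -5->5; result 9 (same value as before).
  sig2: runs — src3 -5->5; result 5.
  sig3: runs — sig2 -5->5; result -5.
  sig4: runs — sig2 -5->5; result 14.
  sig5: runs — sig4 4->14; sig4 4->14; result 28.
  sig6: runs — sig5 8->28; result 28.
  sig11: runs — sig2 -5->5; result 5 (same value as before).
  sig12: checked — values it read are unchanged (sig11 unchanged, sig1 unchanged); reused cached 5 without running.
  sig13: runs — sig6 8->28; result 140.
  sig14: checked — values it read are unchanged (sig12 unchanged, sig11 unchanged); reused cached 5 without running.
  sig15: checked — values it read are unchanged (sig11 unchanged); reused cached -5 without running.
  sig16: runs — sig3 5->-5; sig13 40->140; result 135.
  sig17: runs — sig16 45->135; result -130.
  sig18: runs — sig5 8->28; result 23.
  sig20: runs — sig17 -40->-130; sig18 3->23; result -107.
  sig21: runs — sig20 -37->-107; sig17 -40->-130; result -237.

Key observation: the cutoff stops propagation at sig12 — its inputs' values are unchanged, so it reuses its cache.

New value of sig21: -237.
Derived signals that run: sig1, sig2, sig3, sig4, sig5, sig6, sig11, sig13, sig16, sig17, sig18, sig20, sig21 — 13 in total.
Values that change: src3, sig2, sig3, sig4, sig5, sig6, sig13, sig16, sig17, sig18, sig20, sig21.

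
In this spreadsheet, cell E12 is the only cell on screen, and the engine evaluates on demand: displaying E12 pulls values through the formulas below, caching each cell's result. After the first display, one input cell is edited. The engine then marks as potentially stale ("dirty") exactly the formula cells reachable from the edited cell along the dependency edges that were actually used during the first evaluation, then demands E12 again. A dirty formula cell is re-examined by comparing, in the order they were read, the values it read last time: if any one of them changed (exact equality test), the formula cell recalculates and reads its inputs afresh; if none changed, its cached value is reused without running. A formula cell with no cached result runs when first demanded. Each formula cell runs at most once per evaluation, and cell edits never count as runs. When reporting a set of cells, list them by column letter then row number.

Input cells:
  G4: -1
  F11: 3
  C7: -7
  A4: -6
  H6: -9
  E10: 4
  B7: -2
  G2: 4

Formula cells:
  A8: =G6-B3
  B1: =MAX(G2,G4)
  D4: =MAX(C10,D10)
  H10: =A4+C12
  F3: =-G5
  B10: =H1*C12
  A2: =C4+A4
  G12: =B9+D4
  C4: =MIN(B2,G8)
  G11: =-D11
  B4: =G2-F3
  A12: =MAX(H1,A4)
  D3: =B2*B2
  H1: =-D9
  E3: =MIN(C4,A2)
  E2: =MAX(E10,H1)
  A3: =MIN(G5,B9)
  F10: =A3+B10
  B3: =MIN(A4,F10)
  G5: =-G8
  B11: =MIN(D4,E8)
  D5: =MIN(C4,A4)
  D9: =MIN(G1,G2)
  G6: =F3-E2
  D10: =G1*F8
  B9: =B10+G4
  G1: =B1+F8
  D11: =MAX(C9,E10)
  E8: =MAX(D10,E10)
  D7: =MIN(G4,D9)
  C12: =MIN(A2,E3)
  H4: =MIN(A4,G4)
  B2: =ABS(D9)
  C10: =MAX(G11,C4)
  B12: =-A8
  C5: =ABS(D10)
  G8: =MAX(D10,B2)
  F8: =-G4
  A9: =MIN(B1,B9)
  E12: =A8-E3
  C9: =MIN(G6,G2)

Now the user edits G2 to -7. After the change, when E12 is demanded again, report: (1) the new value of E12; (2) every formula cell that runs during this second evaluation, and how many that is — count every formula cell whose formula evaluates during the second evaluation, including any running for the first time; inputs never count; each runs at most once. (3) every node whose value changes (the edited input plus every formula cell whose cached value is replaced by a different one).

Initial pass — values computed on the first demand:
  B1 = MAX(4, -1) = 4
  F8 = -(-1) = 1
  G1 = 4 + 1 = 5
  D9 = MIN(5, 4) = 4
  B2 = ABS(4) = 4
  D10 = 5 * 1 = 5
  G8 = MAX(5, 4) = 5
  C4 = MIN(4, 5) = 4
  A2 = 4 + -6 = -2
  E3 = MIN(4, -2) = -2
  C12 = MIN(-2, -2) = -2
  G5 = -(5) = -5
  F3 = -(-5) = 5
  H1 = -(4) = -4
  B10 = -4 * -2 = 8
  B9 = 8 + -1 = 7
  A3 = MIN(-5, 7) = -5
  E2 = MAX(4, -4) = 4
  F10 = -5 + 8 = 3
  B3 = MIN(-6, 3) = -6
  G6 = 5 - 4 = 1
  A8 = 1 - -6 = 7
  E12 = 7 - -2 = 9

Second demand — change propagation:
  B1: re-runs because G2 4->-7; new result -1.
  G1: re-runs because B1 4->-1; new result 0.
  D9: re-runs because G1 5->0; G2 4->-7; new result -7.
  B2: re-runs because D9 4->-7; new result 7.
  D10: re-runs because G1 5->0; new result 0.
  G8: re-runs because D10 5->0; B2 4->7; new result 7.
  C4: re-runs because B2 4->7; G8 5->7; new result 7.
  A2: re-runs because C4 4->7; new result 1.
  E3: re-runs because C4 4->7; A2 -2->1; new result 1.
  C12: re-runs because A2 -2->1; E3 -2->1; new result 1.
  G5: re-runs because G8 5->7; new result -7.
  F3: re-runs because G5 -5->-7; new result 7.
  H1: re-runs because D9 4->-7; new result 7.
  B10: re-runs because H1 -4->7; C12 -2->1; new result 7.
  B9: re-runs because B10 8->7; new result 6.
  A3: re-runs because G5 -5->-7; B9 7->6; new result -7.
  E2: re-runs because H1 -4->7; new result 7.
  F10: re-runs because A3 -5->-7; B10 8->7; new result 0.
  B3: re-runs because F10 3->0; new result -6 (unchanged).
  G6: re-runs because F3 5->7; E2 4->7; new result 0.
  A8: re-runs because G6 1->0; new result 6.
  E12: re-runs because A8 7->6; E3 -2->1; new result 5.

E12 now evaluates to 5.
Run set: A2, A3, A8, B1, B2, B3, B9, B10, C4, C12, D9, D10, E2, E3, E12, F3, F10, G1, G5, G6, G8, H1 (22 run).
Changed values: A2, A3, A8, B1, B2, B9, B10, C4, C12, D9, D10, E2, E3, E12, F3, F10, G1, G2, G5, G6, G8, H1.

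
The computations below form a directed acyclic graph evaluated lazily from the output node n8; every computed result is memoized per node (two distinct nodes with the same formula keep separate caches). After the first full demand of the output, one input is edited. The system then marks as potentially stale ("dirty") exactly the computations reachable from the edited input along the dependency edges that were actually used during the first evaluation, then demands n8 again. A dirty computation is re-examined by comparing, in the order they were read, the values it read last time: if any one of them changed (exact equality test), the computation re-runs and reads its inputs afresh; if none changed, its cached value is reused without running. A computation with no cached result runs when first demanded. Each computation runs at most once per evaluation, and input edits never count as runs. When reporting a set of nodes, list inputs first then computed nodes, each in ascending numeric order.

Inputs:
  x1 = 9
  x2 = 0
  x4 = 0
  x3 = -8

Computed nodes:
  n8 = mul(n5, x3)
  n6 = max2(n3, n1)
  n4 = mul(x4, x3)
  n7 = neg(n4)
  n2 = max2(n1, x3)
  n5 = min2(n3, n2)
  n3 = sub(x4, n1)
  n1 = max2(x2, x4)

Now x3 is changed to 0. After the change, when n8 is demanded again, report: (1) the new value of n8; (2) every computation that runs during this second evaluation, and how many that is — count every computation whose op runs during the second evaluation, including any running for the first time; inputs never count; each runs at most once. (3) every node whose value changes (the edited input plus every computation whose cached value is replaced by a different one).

Demanding n8 again yields 0.
2 computations run: n2, n8.
The nodes whose values change: x3.
Note where the cutoff bites: n5 is checked, finds nothing changed, and keeps its cache.

First demand of the output computes:
  n1 = max2(0, 0) = 0
  n2 = max2(0, -8) = 0
  n3 = sub(0, 0) = 0
  n5 = min2(0, 0) = 0
  n8 = mul(0, -8) = 0

After the edit, cleaning proceeds:
  n2: a read changed (x3 -8->0) — executes, giving 0 — identical to its old value.
  n5: dirty, but its reads are unchanged (n3 unchanged, n2 unchanged); cached 0 stands.
  n8: a read changed (x3 -8->0) — executes, giving 0 — identical to its old value.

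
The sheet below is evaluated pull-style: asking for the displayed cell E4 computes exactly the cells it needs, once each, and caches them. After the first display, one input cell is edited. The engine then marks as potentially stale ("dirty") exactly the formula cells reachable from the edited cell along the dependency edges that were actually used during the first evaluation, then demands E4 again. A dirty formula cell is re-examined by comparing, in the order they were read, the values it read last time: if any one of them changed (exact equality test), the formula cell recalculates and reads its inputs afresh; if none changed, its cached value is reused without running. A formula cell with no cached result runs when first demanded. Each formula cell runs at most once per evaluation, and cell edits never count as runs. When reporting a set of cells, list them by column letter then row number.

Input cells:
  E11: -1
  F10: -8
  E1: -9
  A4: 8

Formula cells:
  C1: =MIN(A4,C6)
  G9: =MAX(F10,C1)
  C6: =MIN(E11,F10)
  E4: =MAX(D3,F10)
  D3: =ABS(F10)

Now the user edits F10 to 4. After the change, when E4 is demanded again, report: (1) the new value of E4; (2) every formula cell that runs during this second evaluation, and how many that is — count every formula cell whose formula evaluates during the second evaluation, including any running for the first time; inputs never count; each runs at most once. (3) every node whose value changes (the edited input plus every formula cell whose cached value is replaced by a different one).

First demand of the output computes:
  D3 = ABS(-8) = 8
  E4 = MAX(8, -8) = 8

After the edit, cleaning proceeds:
  D3: a read changed (F10 -8->4) — executes, giving 4.
  E4: a read changed (D3 8->4; F10 -8->4) — executes, giving 4.

Demanding E4 again yields 4.
2 formula cells run: D3, E4.
The nodes whose values change: D3, E4, F10.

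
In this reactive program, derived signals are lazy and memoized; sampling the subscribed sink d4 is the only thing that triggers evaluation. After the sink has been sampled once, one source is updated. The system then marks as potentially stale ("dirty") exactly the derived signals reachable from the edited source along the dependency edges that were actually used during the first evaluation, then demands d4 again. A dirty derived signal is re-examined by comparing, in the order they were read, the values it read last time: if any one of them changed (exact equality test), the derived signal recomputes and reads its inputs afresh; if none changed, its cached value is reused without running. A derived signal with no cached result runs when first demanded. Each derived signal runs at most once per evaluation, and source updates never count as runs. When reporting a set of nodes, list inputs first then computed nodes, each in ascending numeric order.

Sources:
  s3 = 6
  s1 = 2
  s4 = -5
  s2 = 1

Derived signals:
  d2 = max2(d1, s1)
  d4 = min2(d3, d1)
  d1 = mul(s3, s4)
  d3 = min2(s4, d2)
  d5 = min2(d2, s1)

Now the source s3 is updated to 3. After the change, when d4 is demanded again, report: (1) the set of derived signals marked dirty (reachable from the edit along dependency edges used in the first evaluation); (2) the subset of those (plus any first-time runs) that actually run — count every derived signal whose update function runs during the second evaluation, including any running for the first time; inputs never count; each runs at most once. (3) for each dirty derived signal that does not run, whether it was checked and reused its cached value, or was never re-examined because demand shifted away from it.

The edit dirties: d1, d2, d3, d4.
3 derived signals run: d1, d2, d4.
Cache hits after checking: d3.
Note where the cutoff bites: d3 is checked, finds nothing changed, and keeps its cache.

First demand of the output computes:
  d1 = mul(6, -5) = -30
  d2 = max2(-30, 2) = 2
  d3 = min2(-5, 2) = -5
  d4 = min2(-5, -30) = -30

After the edit, cleaning proceeds:
  d1: a read changed (s3 6->3) — executes, giving -15.
  d2: a read changed (d1 -30->-15) — executes, giving 2 — identical to its old value.
  d3: dirty, but its reads are unchanged (s4 unchanged, d2 unchanged); cached -5 stands.
  d4: a read changed (d1 -30->-15) — executes, giving -15.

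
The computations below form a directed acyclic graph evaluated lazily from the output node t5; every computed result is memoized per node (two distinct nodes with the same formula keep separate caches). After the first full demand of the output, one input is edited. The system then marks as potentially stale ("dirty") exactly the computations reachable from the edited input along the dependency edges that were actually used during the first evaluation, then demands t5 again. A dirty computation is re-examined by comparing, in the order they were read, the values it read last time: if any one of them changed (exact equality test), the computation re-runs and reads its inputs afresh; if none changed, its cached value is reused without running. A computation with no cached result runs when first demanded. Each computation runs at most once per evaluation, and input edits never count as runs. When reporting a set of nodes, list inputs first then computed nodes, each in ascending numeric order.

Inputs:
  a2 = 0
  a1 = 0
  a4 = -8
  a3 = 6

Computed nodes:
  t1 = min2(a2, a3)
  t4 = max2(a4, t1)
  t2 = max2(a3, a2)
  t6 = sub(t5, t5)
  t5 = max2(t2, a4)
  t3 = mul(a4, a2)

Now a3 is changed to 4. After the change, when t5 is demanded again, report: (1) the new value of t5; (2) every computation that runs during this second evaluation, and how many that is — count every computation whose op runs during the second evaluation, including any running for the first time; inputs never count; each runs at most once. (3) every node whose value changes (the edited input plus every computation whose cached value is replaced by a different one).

Demanding t5 again yields 4.
2 computations run: t2, t5.
The nodes whose values change: a3, t2, t5.

First demand of the output computes:
  t2 = max2(6, 0) = 6
  t5 = max2(6, -8) = 6

After the edit, cleaning proceeds:
  t2: a read changed (a3 6->4) — executes, giving 4.
  t5: a read changed (t2 6->4) — executes, giving 4.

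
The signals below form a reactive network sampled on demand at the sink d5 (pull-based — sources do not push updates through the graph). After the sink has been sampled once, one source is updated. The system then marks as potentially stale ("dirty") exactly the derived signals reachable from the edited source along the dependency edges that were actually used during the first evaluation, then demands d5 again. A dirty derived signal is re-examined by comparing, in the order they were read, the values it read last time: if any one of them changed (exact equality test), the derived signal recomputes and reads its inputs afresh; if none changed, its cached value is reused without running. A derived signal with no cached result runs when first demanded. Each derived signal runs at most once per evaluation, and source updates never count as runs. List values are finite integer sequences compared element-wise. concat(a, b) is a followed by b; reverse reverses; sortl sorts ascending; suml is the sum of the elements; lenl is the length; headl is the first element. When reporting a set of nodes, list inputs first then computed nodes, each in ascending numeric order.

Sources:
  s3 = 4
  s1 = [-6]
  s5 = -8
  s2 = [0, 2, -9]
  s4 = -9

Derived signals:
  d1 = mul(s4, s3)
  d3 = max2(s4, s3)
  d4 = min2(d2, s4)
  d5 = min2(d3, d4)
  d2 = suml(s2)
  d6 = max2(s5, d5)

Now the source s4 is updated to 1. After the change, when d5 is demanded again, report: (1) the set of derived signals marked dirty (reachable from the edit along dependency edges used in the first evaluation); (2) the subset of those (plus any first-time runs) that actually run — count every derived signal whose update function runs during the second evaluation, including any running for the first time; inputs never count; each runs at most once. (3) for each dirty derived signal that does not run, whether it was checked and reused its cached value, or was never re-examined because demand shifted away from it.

Initial pass — values computed on the first demand:
  d2 = suml([0, 2, -9]) = -7
  d3 = max2(-9, 4) = 4
  d4 = min2(-7, -9) = -9
  d5 = min2(4, -9) = -9

Second demand — change propagation:
  d3: re-runs because s4 -9->1; new result 4 (unchanged).
  d4: re-runs because s4 -9->1; new result -7.
  d5: re-runs because d4 -9->-7; new result -7.

Dirty set: d3, d4, d5.
Run set: d3, d4, d5 (3 run).
All dirty derived signals ended up running.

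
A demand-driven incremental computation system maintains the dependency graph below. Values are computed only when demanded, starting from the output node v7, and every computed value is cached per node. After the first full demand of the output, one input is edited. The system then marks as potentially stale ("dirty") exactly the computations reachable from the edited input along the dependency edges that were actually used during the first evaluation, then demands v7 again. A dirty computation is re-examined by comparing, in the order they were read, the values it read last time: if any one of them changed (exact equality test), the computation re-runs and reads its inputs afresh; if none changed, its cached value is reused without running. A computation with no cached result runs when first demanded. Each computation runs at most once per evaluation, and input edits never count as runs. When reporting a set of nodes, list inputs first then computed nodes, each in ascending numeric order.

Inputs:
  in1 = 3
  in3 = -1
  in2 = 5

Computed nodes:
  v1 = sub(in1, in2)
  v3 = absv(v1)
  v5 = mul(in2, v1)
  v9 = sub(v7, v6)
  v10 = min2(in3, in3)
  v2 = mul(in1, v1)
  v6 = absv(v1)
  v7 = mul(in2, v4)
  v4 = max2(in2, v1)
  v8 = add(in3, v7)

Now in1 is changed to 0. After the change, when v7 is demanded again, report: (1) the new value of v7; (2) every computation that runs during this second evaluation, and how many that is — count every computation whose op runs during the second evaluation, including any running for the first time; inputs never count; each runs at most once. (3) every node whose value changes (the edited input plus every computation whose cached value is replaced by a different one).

First evaluation (everything demanded from the output):
  v1 = sub(3, 5) = -2
  v4 = max2(5, -2) = 5
  v7 = mul(5, 5) = 25

Propagation after the edit:
  v1: runs — in1 3->0; result -5.
  v4: runs — v1 -2->-5; result 5 (same value as before).
  v7: checked — values it read are unchanged (in2 unchanged, v4 unchanged); reused cached 25 without running.

Key observation: the change is absorbed at v4 — it re-runs but produces the same value, and the output's value is unchanged.

New value of v7: 25.
Computations that run: v1, v4 — 2 in total.
Values that change: in1, v1.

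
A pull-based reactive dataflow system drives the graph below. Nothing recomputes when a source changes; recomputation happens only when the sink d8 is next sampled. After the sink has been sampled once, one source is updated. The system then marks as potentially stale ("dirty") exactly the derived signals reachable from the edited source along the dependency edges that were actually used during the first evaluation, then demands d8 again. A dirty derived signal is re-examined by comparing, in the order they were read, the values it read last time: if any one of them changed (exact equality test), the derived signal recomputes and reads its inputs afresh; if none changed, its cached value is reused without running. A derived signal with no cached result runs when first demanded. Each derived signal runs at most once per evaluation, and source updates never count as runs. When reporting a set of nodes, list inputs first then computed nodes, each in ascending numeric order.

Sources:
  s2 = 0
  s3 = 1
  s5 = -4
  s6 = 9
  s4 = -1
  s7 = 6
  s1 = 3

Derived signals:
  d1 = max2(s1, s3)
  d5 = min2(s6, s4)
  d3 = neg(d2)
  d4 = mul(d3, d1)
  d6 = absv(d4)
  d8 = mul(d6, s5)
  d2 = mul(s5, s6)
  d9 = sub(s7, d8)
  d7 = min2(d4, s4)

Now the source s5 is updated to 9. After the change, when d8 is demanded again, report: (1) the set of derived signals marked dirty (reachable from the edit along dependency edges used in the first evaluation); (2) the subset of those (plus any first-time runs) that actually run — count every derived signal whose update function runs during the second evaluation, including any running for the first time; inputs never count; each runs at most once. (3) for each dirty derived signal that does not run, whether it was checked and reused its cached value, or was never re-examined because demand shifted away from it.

First evaluation (everything demanded from the output):
  d1 = max2(3, 1) = 3
  d2 = mul(-4, 9) = -36
  d3 = neg(-36) = 36
  d4 = mul(36, 3) = 108
  d6 = absv(108) = 108
  d8 = mul(108, -4) = -432

Propagation after the edit:
  d2: runs — s5 -4->9; result 81.
  d3: runs — d2 -36->81; result -81.
  d4: runs — d3 36->-81; result -243.
  d6: runs — d4 108->-243; result 243.
  d8: runs — d6 108->243; s5 -4->9; result 2187.

Marked dirty: d2, d3, d4, d6, d8.
Derived signals that run: d2, d3, d4, d6, d8 — 5 in total.
Every dirty derived signal ran.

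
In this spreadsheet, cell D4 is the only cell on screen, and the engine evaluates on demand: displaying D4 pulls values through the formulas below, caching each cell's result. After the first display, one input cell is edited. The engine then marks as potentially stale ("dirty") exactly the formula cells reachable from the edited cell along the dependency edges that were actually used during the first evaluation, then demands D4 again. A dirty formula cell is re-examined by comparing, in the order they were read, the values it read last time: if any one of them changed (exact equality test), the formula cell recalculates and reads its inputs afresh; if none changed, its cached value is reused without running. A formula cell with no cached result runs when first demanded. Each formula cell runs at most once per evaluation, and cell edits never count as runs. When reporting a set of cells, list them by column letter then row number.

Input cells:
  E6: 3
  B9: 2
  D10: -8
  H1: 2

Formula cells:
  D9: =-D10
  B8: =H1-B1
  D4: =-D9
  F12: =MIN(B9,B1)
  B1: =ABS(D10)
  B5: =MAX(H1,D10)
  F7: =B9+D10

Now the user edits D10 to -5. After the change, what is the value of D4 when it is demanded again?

D4 now evaluates to -5.

Initial pass — values computed on the first demand:
  D9 = -(-8) = 8
  D4 = -(8) = -8

Second demand — change propagation:
  D9: re-runs because D10 -8->-5; new result 5.
  D4: re-runs because D9 8->5; new result -5.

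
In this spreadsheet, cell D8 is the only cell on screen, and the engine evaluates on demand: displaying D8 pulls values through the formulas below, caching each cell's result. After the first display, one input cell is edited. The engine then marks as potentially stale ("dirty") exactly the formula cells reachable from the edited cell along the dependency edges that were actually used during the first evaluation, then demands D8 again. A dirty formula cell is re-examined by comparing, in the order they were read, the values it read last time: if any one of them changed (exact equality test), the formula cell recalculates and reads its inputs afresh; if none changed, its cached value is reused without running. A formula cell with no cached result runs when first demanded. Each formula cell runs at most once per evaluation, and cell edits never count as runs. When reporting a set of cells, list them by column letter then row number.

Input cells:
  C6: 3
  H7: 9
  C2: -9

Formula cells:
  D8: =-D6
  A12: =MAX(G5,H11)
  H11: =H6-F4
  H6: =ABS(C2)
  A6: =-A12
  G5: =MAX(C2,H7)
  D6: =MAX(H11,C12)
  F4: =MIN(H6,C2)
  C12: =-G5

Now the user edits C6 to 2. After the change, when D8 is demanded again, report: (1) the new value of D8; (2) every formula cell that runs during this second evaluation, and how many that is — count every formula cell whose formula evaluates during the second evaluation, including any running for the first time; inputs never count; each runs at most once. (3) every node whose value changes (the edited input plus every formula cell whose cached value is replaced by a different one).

D8 now evaluates to -18.
Run set: none (0 run).
Changed values: C6.
The important point: nothing the output needs ever reads C6, so the edit is invisible to it.

Initial pass — values computed on the first demand:
  G5 = MAX(-9, 9) = 9
  C12 = -(9) = -9
  H6 = ABS(-9) = 9
  F4 = MIN(9, -9) = -9
  H11 = 9 - -9 = 18
  D6 = MAX(18, -9) = 18
  D8 = -(18) = -18

Second demand — change propagation:
  no demanded computation ever read C6, so the edit dirties nothing and nothing runs.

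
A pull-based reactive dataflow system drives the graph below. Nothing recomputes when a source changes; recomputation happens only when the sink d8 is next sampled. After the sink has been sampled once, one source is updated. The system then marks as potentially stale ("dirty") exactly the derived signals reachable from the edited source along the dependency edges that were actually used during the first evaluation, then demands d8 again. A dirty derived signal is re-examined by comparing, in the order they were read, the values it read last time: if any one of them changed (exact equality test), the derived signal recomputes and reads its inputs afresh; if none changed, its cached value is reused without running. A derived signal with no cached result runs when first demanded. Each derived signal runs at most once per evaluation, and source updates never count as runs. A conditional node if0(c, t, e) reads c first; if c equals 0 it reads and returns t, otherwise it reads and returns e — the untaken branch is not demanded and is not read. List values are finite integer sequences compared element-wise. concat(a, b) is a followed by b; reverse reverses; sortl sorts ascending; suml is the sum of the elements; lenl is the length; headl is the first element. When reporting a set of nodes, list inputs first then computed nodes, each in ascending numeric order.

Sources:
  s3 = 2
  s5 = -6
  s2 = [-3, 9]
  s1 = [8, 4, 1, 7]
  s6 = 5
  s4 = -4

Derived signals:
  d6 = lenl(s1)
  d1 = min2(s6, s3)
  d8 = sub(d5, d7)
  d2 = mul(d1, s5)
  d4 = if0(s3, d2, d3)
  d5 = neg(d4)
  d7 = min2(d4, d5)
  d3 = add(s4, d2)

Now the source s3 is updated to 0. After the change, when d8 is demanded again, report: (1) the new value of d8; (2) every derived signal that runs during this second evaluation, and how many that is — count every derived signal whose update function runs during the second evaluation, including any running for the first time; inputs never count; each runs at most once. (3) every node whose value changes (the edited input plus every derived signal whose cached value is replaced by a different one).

First evaluation (everything demanded from the output):
  d1 = min2(5, 2) = 2
  d2 = mul(2, -6) = -12
  d3 = add(-4, -12) = -16
  d4 = if0(s3=2 -> else branch d3) = -16
  d5 = neg(-16) = 16
  d7 = min2(-16, 16) = -16
  d8 = sub(16, -16) = 32

Propagation after the edit:
  d1: runs — s3 2->0; result 0.
  d2: runs — d1 2->0; result 0.
  d3: marked dirty but never re-examined — demand shifted away from it.
  d4: runs — s3 2->0; result 0.
  d5: runs — d4 -16->0; result 0.
  d7: runs — d4 -16->0; d5 16->0; result 0.
  d8: runs — d5 16->0; d7 -16->0; result 0.

Key observation: a condition flipped, so demand moved to the other branch — d3 is never re-examined.

New value of d8: 0.
Derived signals that run: d1, d2, d4, d5, d7, d8 — 6 in total.
Values that change: s3, d1, d2, d4, d5, d7, d8.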